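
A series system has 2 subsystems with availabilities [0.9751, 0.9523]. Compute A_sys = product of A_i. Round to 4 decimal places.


Subsystems: [0.9751, 0.9523]
After subsystem 1 (A=0.9751): product = 0.9751
After subsystem 2 (A=0.9523): product = 0.9286
A_sys = 0.9286

0.9286


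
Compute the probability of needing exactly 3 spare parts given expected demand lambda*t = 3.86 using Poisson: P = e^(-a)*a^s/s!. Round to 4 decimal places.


a = 3.86, s = 3
e^(-a) = e^(-3.86) = 0.0211
a^s = 3.86^3 = 57.5125
s! = 6
P = 0.0211 * 57.5125 / 6
P = 0.2019

0.2019


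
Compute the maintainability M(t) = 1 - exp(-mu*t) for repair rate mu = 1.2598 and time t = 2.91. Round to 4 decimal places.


mu = 1.2598, t = 2.91
mu * t = 1.2598 * 2.91 = 3.666
exp(-3.666) = 0.0256
M(t) = 1 - 0.0256
M(t) = 0.9744

0.9744


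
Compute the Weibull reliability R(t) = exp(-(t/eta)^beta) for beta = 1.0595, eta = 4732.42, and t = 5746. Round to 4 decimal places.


beta = 1.0595, eta = 4732.42, t = 5746
t/eta = 5746 / 4732.42 = 1.2142
(t/eta)^beta = 1.2142^1.0595 = 1.2283
R(t) = exp(-1.2283)
R(t) = 0.2928

0.2928


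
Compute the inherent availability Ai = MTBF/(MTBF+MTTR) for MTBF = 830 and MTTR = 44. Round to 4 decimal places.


MTBF = 830
MTTR = 44
MTBF + MTTR = 874
Ai = 830 / 874
Ai = 0.9497

0.9497


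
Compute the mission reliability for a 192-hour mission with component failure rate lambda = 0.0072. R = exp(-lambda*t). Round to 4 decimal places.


lambda = 0.0072
mission_time = 192
lambda * t = 0.0072 * 192 = 1.3824
R = exp(-1.3824)
R = 0.251

0.251


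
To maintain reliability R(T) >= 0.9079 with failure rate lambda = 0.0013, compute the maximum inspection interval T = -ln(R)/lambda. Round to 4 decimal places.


R_target = 0.9079
lambda = 0.0013
-ln(0.9079) = 0.0966
T = 0.0966 / 0.0013
T = 74.3239

74.3239


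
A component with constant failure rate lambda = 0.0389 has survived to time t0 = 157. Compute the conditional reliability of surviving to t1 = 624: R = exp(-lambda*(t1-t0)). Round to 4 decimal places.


lambda = 0.0389
t0 = 157, t1 = 624
t1 - t0 = 467
lambda * (t1-t0) = 0.0389 * 467 = 18.1663
R = exp(-18.1663)
R = 0.0

0.0


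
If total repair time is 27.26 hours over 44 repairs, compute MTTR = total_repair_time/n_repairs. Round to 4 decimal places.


total_repair_time = 27.26
n_repairs = 44
MTTR = 27.26 / 44
MTTR = 0.6195

0.6195


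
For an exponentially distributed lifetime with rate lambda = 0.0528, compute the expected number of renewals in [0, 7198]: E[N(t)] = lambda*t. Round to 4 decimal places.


lambda = 0.0528
t = 7198
E[N(t)] = lambda * t
E[N(t)] = 0.0528 * 7198
E[N(t)] = 380.0544

380.0544


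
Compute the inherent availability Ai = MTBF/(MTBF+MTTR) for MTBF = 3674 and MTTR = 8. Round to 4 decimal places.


MTBF = 3674
MTTR = 8
MTBF + MTTR = 3682
Ai = 3674 / 3682
Ai = 0.9978

0.9978


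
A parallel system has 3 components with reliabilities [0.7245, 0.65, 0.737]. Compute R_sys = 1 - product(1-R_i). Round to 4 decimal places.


Components: [0.7245, 0.65, 0.737]
(1 - 0.7245) = 0.2755, running product = 0.2755
(1 - 0.65) = 0.35, running product = 0.0964
(1 - 0.737) = 0.263, running product = 0.0254
Product of (1-R_i) = 0.0254
R_sys = 1 - 0.0254 = 0.9746

0.9746


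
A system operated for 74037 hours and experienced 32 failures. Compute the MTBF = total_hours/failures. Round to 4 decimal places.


total_hours = 74037
failures = 32
MTBF = 74037 / 32
MTBF = 2313.6562

2313.6562


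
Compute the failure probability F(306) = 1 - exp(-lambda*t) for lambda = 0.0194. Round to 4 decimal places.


lambda = 0.0194, t = 306
lambda * t = 5.9364
exp(-5.9364) = 0.0026
F(t) = 1 - 0.0026
F(t) = 0.9974

0.9974


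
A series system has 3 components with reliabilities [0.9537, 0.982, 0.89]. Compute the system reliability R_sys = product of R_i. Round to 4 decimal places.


Components: [0.9537, 0.982, 0.89]
After component 1 (R=0.9537): product = 0.9537
After component 2 (R=0.982): product = 0.9365
After component 3 (R=0.89): product = 0.8335
R_sys = 0.8335

0.8335


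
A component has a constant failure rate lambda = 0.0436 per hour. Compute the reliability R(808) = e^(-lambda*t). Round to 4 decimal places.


lambda = 0.0436
t = 808
lambda * t = 35.2288
R(t) = e^(-35.2288)
R(t) = 0.0

0.0


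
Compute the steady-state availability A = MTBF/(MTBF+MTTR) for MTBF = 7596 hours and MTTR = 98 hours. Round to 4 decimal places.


MTBF = 7596
MTTR = 98
MTBF + MTTR = 7694
A = 7596 / 7694
A = 0.9873

0.9873


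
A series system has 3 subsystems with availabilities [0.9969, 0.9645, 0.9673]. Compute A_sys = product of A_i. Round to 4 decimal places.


Subsystems: [0.9969, 0.9645, 0.9673]
After subsystem 1 (A=0.9969): product = 0.9969
After subsystem 2 (A=0.9645): product = 0.9615
After subsystem 3 (A=0.9673): product = 0.9301
A_sys = 0.9301

0.9301


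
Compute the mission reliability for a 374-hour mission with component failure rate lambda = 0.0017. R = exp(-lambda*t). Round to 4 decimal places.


lambda = 0.0017
mission_time = 374
lambda * t = 0.0017 * 374 = 0.6358
R = exp(-0.6358)
R = 0.5295

0.5295


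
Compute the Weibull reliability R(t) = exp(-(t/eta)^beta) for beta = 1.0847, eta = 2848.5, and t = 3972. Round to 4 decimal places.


beta = 1.0847, eta = 2848.5, t = 3972
t/eta = 3972 / 2848.5 = 1.3944
(t/eta)^beta = 1.3944^1.0847 = 1.4342
R(t) = exp(-1.4342)
R(t) = 0.2383

0.2383


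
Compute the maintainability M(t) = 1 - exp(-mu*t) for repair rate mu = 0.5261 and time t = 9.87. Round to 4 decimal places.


mu = 0.5261, t = 9.87
mu * t = 0.5261 * 9.87 = 5.1926
exp(-5.1926) = 0.0056
M(t) = 1 - 0.0056
M(t) = 0.9944

0.9944


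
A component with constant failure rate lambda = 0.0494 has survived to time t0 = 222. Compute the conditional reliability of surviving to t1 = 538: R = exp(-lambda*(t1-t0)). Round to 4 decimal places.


lambda = 0.0494
t0 = 222, t1 = 538
t1 - t0 = 316
lambda * (t1-t0) = 0.0494 * 316 = 15.6104
R = exp(-15.6104)
R = 0.0

0.0


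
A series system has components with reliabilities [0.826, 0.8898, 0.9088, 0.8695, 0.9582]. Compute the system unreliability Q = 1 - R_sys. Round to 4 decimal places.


Components: [0.826, 0.8898, 0.9088, 0.8695, 0.9582]
After component 1: product = 0.826
After component 2: product = 0.735
After component 3: product = 0.6679
After component 4: product = 0.5808
After component 5: product = 0.5565
R_sys = 0.5565
Q = 1 - 0.5565 = 0.4435

0.4435


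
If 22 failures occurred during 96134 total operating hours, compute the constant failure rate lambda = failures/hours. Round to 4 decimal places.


failures = 22
total_hours = 96134
lambda = 22 / 96134
lambda = 0.0002

0.0002


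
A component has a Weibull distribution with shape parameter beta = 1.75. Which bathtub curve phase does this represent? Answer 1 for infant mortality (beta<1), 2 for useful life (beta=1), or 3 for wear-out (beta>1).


beta = 1.75
Compare beta to 1:
beta < 1 => infant mortality (phase 1)
beta = 1 => useful life (phase 2)
beta > 1 => wear-out (phase 3)
Since beta = 1.75, this is wear-out (increasing failure rate)
Phase = 3

3


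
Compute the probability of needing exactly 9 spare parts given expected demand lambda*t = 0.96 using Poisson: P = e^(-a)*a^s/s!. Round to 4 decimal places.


a = 0.96, s = 9
e^(-a) = e^(-0.96) = 0.3829
a^s = 0.96^9 = 0.6925
s! = 362880
P = 0.3829 * 0.6925 / 362880
P = 0.0

0.0


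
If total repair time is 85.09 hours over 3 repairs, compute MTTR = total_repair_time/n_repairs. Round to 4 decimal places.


total_repair_time = 85.09
n_repairs = 3
MTTR = 85.09 / 3
MTTR = 28.3633

28.3633


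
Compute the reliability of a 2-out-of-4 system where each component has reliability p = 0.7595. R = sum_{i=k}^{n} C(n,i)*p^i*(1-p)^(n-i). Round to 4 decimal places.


k = 2, n = 4, p = 0.7595
i=2: C(4,2)=6 * 0.7595^2 * 0.2405^2 = 0.2002
i=3: C(4,3)=4 * 0.7595^3 * 0.2405^1 = 0.4215
i=4: C(4,4)=1 * 0.7595^4 * 0.2405^0 = 0.3327
R = sum of terms = 0.9544

0.9544


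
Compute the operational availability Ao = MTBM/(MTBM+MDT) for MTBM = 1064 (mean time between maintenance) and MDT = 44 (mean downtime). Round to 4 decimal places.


MTBM = 1064
MDT = 44
MTBM + MDT = 1108
Ao = 1064 / 1108
Ao = 0.9603

0.9603


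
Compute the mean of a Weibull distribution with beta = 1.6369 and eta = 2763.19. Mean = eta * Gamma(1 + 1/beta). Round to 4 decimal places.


beta = 1.6369, eta = 2763.19
1/beta = 0.6109
1 + 1/beta = 1.6109
Gamma(1.6109) = 0.8948
Mean = 2763.19 * 0.8948
Mean = 2472.4765

2472.4765


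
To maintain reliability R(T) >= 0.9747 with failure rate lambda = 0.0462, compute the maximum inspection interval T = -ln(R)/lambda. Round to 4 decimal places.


R_target = 0.9747
lambda = 0.0462
-ln(0.9747) = 0.0256
T = 0.0256 / 0.0462
T = 0.5547

0.5547


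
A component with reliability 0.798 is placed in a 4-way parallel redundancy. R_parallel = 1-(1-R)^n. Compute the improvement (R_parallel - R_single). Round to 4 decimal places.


R_single = 0.798, n = 4
1 - R_single = 0.202
(1 - R_single)^n = 0.202^4 = 0.0017
R_parallel = 1 - 0.0017 = 0.9983
Improvement = 0.9983 - 0.798
Improvement = 0.2003

0.2003


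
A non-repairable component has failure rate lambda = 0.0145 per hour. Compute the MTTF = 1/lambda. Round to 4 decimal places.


lambda = 0.0145
MTTF = 1 / 0.0145
MTTF = 68.9655

68.9655


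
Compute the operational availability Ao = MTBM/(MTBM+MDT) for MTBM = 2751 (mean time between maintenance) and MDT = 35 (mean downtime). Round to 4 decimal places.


MTBM = 2751
MDT = 35
MTBM + MDT = 2786
Ao = 2751 / 2786
Ao = 0.9874

0.9874


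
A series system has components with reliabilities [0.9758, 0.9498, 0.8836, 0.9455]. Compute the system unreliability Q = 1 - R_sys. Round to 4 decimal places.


Components: [0.9758, 0.9498, 0.8836, 0.9455]
After component 1: product = 0.9758
After component 2: product = 0.9268
After component 3: product = 0.8189
After component 4: product = 0.7743
R_sys = 0.7743
Q = 1 - 0.7743 = 0.2257

0.2257


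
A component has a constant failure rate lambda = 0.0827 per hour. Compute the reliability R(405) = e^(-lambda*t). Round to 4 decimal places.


lambda = 0.0827
t = 405
lambda * t = 33.4935
R(t) = e^(-33.4935)
R(t) = 0.0

0.0


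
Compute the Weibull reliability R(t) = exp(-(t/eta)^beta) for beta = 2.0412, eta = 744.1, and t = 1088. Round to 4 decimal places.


beta = 2.0412, eta = 744.1, t = 1088
t/eta = 1088 / 744.1 = 1.4622
(t/eta)^beta = 1.4622^2.0412 = 2.1717
R(t) = exp(-2.1717)
R(t) = 0.114

0.114


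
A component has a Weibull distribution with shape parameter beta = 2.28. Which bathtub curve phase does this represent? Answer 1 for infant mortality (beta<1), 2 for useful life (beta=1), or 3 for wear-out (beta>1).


beta = 2.28
Compare beta to 1:
beta < 1 => infant mortality (phase 1)
beta = 1 => useful life (phase 2)
beta > 1 => wear-out (phase 3)
Since beta = 2.28, this is wear-out (increasing failure rate)
Phase = 3

3


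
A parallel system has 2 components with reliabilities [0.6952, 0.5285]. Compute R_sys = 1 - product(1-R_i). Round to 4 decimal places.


Components: [0.6952, 0.5285]
(1 - 0.6952) = 0.3048, running product = 0.3048
(1 - 0.5285) = 0.4715, running product = 0.1437
Product of (1-R_i) = 0.1437
R_sys = 1 - 0.1437 = 0.8563

0.8563


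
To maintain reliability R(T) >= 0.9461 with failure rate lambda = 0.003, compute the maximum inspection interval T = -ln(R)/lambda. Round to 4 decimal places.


R_target = 0.9461
lambda = 0.003
-ln(0.9461) = 0.0554
T = 0.0554 / 0.003
T = 18.469

18.469


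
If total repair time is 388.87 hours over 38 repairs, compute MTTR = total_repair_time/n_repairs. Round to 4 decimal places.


total_repair_time = 388.87
n_repairs = 38
MTTR = 388.87 / 38
MTTR = 10.2334

10.2334


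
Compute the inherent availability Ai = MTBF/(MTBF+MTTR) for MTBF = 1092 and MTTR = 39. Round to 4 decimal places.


MTBF = 1092
MTTR = 39
MTBF + MTTR = 1131
Ai = 1092 / 1131
Ai = 0.9655

0.9655


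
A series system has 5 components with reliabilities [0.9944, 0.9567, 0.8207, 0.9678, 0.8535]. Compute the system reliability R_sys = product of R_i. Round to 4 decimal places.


Components: [0.9944, 0.9567, 0.8207, 0.9678, 0.8535]
After component 1 (R=0.9944): product = 0.9944
After component 2 (R=0.9567): product = 0.9513
After component 3 (R=0.8207): product = 0.7808
After component 4 (R=0.9678): product = 0.7556
After component 5 (R=0.8535): product = 0.6449
R_sys = 0.6449

0.6449


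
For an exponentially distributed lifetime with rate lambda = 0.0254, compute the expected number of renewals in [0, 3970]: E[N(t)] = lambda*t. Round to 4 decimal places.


lambda = 0.0254
t = 3970
E[N(t)] = lambda * t
E[N(t)] = 0.0254 * 3970
E[N(t)] = 100.838

100.838


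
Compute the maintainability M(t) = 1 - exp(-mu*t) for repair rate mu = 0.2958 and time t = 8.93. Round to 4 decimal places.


mu = 0.2958, t = 8.93
mu * t = 0.2958 * 8.93 = 2.6415
exp(-2.6415) = 0.0713
M(t) = 1 - 0.0713
M(t) = 0.9287

0.9287


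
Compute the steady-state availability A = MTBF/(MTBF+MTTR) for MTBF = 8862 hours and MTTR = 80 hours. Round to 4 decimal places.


MTBF = 8862
MTTR = 80
MTBF + MTTR = 8942
A = 8862 / 8942
A = 0.9911

0.9911


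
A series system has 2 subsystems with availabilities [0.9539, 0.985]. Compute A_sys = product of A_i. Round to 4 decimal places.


Subsystems: [0.9539, 0.985]
After subsystem 1 (A=0.9539): product = 0.9539
After subsystem 2 (A=0.985): product = 0.9396
A_sys = 0.9396

0.9396


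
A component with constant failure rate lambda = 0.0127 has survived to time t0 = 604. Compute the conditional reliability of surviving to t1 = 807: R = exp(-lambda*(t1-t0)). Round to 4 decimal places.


lambda = 0.0127
t0 = 604, t1 = 807
t1 - t0 = 203
lambda * (t1-t0) = 0.0127 * 203 = 2.5781
R = exp(-2.5781)
R = 0.0759

0.0759


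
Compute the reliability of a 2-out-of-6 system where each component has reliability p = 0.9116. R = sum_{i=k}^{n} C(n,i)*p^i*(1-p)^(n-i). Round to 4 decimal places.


k = 2, n = 6, p = 0.9116
i=2: C(6,2)=15 * 0.9116^2 * 0.0884^4 = 0.0008
i=3: C(6,3)=20 * 0.9116^3 * 0.0884^3 = 0.0105
i=4: C(6,4)=15 * 0.9116^4 * 0.0884^2 = 0.0809
i=5: C(6,5)=6 * 0.9116^5 * 0.0884^1 = 0.3339
i=6: C(6,6)=1 * 0.9116^6 * 0.0884^0 = 0.5739
R = sum of terms = 1.0

1.0


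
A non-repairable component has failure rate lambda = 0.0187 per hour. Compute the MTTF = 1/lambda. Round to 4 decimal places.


lambda = 0.0187
MTTF = 1 / 0.0187
MTTF = 53.4759

53.4759


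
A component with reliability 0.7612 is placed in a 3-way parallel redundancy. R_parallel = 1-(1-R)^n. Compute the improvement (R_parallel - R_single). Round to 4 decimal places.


R_single = 0.7612, n = 3
1 - R_single = 0.2388
(1 - R_single)^n = 0.2388^3 = 0.0136
R_parallel = 1 - 0.0136 = 0.9864
Improvement = 0.9864 - 0.7612
Improvement = 0.2252

0.2252


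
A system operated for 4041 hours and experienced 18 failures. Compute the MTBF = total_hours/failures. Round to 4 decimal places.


total_hours = 4041
failures = 18
MTBF = 4041 / 18
MTBF = 224.5

224.5


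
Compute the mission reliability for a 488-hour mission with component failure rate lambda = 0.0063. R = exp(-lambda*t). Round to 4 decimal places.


lambda = 0.0063
mission_time = 488
lambda * t = 0.0063 * 488 = 3.0744
R = exp(-3.0744)
R = 0.0462

0.0462


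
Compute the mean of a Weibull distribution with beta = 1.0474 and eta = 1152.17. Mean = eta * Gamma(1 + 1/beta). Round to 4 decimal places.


beta = 1.0474, eta = 1152.17
1/beta = 0.9547
1 + 1/beta = 1.9547
Gamma(1.9547) = 0.9817
Mean = 1152.17 * 0.9817
Mean = 1131.0889

1131.0889


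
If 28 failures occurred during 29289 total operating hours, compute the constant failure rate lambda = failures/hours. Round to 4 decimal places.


failures = 28
total_hours = 29289
lambda = 28 / 29289
lambda = 0.001

0.001


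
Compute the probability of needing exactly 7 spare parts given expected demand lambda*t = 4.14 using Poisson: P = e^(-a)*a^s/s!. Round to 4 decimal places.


a = 4.14, s = 7
e^(-a) = e^(-4.14) = 0.0159
a^s = 4.14^7 = 20845.0234
s! = 5040
P = 0.0159 * 20845.0234 / 5040
P = 0.0659

0.0659


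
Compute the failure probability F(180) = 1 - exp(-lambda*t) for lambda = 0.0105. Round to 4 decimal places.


lambda = 0.0105, t = 180
lambda * t = 1.89
exp(-1.89) = 0.1511
F(t) = 1 - 0.1511
F(t) = 0.8489

0.8489


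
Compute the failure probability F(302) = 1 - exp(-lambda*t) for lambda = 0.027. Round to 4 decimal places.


lambda = 0.027, t = 302
lambda * t = 8.154
exp(-8.154) = 0.0003
F(t) = 1 - 0.0003
F(t) = 0.9997

0.9997


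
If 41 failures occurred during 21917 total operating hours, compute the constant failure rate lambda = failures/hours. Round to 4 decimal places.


failures = 41
total_hours = 21917
lambda = 41 / 21917
lambda = 0.0019

0.0019


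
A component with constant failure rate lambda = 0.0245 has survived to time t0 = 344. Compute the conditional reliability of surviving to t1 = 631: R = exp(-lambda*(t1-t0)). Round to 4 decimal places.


lambda = 0.0245
t0 = 344, t1 = 631
t1 - t0 = 287
lambda * (t1-t0) = 0.0245 * 287 = 7.0315
R = exp(-7.0315)
R = 0.0009

0.0009


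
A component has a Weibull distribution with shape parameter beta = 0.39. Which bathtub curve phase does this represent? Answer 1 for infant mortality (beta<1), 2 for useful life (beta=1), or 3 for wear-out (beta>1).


beta = 0.39
Compare beta to 1:
beta < 1 => infant mortality (phase 1)
beta = 1 => useful life (phase 2)
beta > 1 => wear-out (phase 3)
Since beta = 0.39, this is infant mortality (decreasing failure rate)
Phase = 1

1


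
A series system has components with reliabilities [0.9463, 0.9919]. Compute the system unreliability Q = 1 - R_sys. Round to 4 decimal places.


Components: [0.9463, 0.9919]
After component 1: product = 0.9463
After component 2: product = 0.9386
R_sys = 0.9386
Q = 1 - 0.9386 = 0.0614

0.0614


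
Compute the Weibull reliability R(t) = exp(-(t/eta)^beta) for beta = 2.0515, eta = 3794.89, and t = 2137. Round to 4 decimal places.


beta = 2.0515, eta = 3794.89, t = 2137
t/eta = 2137 / 3794.89 = 0.5631
(t/eta)^beta = 0.5631^2.0515 = 0.3079
R(t) = exp(-0.3079)
R(t) = 0.735

0.735


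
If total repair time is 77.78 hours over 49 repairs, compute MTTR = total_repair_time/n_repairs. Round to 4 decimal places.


total_repair_time = 77.78
n_repairs = 49
MTTR = 77.78 / 49
MTTR = 1.5873

1.5873


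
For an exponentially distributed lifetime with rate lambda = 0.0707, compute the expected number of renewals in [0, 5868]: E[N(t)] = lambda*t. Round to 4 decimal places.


lambda = 0.0707
t = 5868
E[N(t)] = lambda * t
E[N(t)] = 0.0707 * 5868
E[N(t)] = 414.8676

414.8676


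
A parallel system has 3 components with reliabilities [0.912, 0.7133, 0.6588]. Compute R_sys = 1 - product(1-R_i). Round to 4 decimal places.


Components: [0.912, 0.7133, 0.6588]
(1 - 0.912) = 0.088, running product = 0.088
(1 - 0.7133) = 0.2867, running product = 0.0252
(1 - 0.6588) = 0.3412, running product = 0.0086
Product of (1-R_i) = 0.0086
R_sys = 1 - 0.0086 = 0.9914

0.9914


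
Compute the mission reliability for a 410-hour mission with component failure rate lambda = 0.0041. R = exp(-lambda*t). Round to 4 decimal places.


lambda = 0.0041
mission_time = 410
lambda * t = 0.0041 * 410 = 1.681
R = exp(-1.681)
R = 0.1862

0.1862


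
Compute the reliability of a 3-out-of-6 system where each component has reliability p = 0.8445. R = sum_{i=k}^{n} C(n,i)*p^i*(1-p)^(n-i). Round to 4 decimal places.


k = 3, n = 6, p = 0.8445
i=3: C(6,3)=20 * 0.8445^3 * 0.1555^3 = 0.0453
i=4: C(6,4)=15 * 0.8445^4 * 0.1555^2 = 0.1845
i=5: C(6,5)=6 * 0.8445^5 * 0.1555^1 = 0.4008
i=6: C(6,6)=1 * 0.8445^6 * 0.1555^0 = 0.3627
R = sum of terms = 0.9933

0.9933


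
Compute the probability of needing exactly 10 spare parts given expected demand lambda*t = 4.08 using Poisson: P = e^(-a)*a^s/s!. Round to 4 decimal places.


a = 4.08, s = 10
e^(-a) = e^(-4.08) = 0.0169
a^s = 4.08^10 = 1278208.2929
s! = 3628800
P = 0.0169 * 1278208.2929 / 3628800
P = 0.006

0.006


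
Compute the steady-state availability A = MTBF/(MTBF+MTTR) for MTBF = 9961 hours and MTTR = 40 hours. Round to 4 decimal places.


MTBF = 9961
MTTR = 40
MTBF + MTTR = 10001
A = 9961 / 10001
A = 0.996

0.996


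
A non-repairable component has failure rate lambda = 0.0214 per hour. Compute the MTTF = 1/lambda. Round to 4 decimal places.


lambda = 0.0214
MTTF = 1 / 0.0214
MTTF = 46.729

46.729


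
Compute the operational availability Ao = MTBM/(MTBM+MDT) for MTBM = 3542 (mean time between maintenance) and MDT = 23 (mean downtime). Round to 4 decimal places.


MTBM = 3542
MDT = 23
MTBM + MDT = 3565
Ao = 3542 / 3565
Ao = 0.9935

0.9935


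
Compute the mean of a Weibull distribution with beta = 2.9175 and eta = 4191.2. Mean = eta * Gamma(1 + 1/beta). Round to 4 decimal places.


beta = 2.9175, eta = 4191.2
1/beta = 0.3428
1 + 1/beta = 1.3428
Gamma(1.3428) = 0.8919
Mean = 4191.2 * 0.8919
Mean = 3738.1821

3738.1821


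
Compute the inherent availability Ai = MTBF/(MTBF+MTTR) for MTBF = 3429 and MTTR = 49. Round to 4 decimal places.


MTBF = 3429
MTTR = 49
MTBF + MTTR = 3478
Ai = 3429 / 3478
Ai = 0.9859

0.9859


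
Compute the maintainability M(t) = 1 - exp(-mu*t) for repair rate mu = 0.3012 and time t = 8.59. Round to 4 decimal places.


mu = 0.3012, t = 8.59
mu * t = 0.3012 * 8.59 = 2.5873
exp(-2.5873) = 0.0752
M(t) = 1 - 0.0752
M(t) = 0.9248

0.9248


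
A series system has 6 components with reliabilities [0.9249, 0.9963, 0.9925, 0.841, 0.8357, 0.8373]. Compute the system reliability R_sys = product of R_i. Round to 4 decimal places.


Components: [0.9249, 0.9963, 0.9925, 0.841, 0.8357, 0.8373]
After component 1 (R=0.9249): product = 0.9249
After component 2 (R=0.9963): product = 0.9215
After component 3 (R=0.9925): product = 0.9146
After component 4 (R=0.841): product = 0.7692
After component 5 (R=0.8357): product = 0.6428
After component 6 (R=0.8373): product = 0.5382
R_sys = 0.5382

0.5382


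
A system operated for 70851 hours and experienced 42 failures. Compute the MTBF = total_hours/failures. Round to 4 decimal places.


total_hours = 70851
failures = 42
MTBF = 70851 / 42
MTBF = 1686.9286

1686.9286


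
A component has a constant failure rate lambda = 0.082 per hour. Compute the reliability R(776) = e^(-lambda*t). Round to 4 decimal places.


lambda = 0.082
t = 776
lambda * t = 63.632
R(t) = e^(-63.632)
R(t) = 0.0

0.0


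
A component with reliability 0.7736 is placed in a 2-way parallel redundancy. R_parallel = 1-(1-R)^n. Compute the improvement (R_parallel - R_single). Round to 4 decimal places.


R_single = 0.7736, n = 2
1 - R_single = 0.2264
(1 - R_single)^n = 0.2264^2 = 0.0513
R_parallel = 1 - 0.0513 = 0.9487
Improvement = 0.9487 - 0.7736
Improvement = 0.1751

0.1751


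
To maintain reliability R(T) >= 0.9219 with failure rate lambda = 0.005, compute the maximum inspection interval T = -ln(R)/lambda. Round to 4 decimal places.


R_target = 0.9219
lambda = 0.005
-ln(0.9219) = 0.0813
T = 0.0813 / 0.005
T = 16.2637

16.2637


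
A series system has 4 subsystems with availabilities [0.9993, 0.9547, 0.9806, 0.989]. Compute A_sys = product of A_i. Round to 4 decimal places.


Subsystems: [0.9993, 0.9547, 0.9806, 0.989]
After subsystem 1 (A=0.9993): product = 0.9993
After subsystem 2 (A=0.9547): product = 0.954
After subsystem 3 (A=0.9806): product = 0.9355
After subsystem 4 (A=0.989): product = 0.9252
A_sys = 0.9252

0.9252


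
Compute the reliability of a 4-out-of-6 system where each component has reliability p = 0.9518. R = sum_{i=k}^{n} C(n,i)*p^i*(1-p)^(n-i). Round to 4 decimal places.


k = 4, n = 6, p = 0.9518
i=4: C(6,4)=15 * 0.9518^4 * 0.0482^2 = 0.0286
i=5: C(6,5)=6 * 0.9518^5 * 0.0482^1 = 0.2259
i=6: C(6,6)=1 * 0.9518^6 * 0.0482^0 = 0.7435
R = sum of terms = 0.998

0.998


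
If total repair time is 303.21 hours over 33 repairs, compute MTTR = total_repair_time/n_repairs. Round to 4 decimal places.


total_repair_time = 303.21
n_repairs = 33
MTTR = 303.21 / 33
MTTR = 9.1882

9.1882


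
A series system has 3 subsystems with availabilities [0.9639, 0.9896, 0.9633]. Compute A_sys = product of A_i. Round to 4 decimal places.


Subsystems: [0.9639, 0.9896, 0.9633]
After subsystem 1 (A=0.9639): product = 0.9639
After subsystem 2 (A=0.9896): product = 0.9539
After subsystem 3 (A=0.9633): product = 0.9189
A_sys = 0.9189

0.9189


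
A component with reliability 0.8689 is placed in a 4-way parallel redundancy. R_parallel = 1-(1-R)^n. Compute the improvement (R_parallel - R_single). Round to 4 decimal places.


R_single = 0.8689, n = 4
1 - R_single = 0.1311
(1 - R_single)^n = 0.1311^4 = 0.0003
R_parallel = 1 - 0.0003 = 0.9997
Improvement = 0.9997 - 0.8689
Improvement = 0.1308

0.1308


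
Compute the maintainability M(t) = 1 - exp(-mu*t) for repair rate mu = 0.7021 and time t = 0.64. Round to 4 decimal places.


mu = 0.7021, t = 0.64
mu * t = 0.7021 * 0.64 = 0.4493
exp(-0.4493) = 0.638
M(t) = 1 - 0.638
M(t) = 0.362

0.362


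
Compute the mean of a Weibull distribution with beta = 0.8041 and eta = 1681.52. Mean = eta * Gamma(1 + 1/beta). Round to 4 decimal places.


beta = 0.8041, eta = 1681.52
1/beta = 1.2436
1 + 1/beta = 2.2436
Gamma(2.2436) = 1.1289
Mean = 1681.52 * 1.1289
Mean = 1898.2493

1898.2493


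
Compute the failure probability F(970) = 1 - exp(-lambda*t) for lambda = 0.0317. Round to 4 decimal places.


lambda = 0.0317, t = 970
lambda * t = 30.749
exp(-30.749) = 0.0
F(t) = 1 - 0.0
F(t) = 1.0

1.0


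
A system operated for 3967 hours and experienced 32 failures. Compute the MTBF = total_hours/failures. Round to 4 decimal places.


total_hours = 3967
failures = 32
MTBF = 3967 / 32
MTBF = 123.9688

123.9688


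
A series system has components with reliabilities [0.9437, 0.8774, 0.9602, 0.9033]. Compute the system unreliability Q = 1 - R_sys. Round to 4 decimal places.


Components: [0.9437, 0.8774, 0.9602, 0.9033]
After component 1: product = 0.9437
After component 2: product = 0.828
After component 3: product = 0.795
After component 4: product = 0.7182
R_sys = 0.7182
Q = 1 - 0.7182 = 0.2818

0.2818


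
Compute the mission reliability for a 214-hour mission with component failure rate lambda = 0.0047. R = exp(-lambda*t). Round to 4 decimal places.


lambda = 0.0047
mission_time = 214
lambda * t = 0.0047 * 214 = 1.0058
R = exp(-1.0058)
R = 0.3658

0.3658


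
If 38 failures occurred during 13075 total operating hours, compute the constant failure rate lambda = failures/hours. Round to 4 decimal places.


failures = 38
total_hours = 13075
lambda = 38 / 13075
lambda = 0.0029

0.0029


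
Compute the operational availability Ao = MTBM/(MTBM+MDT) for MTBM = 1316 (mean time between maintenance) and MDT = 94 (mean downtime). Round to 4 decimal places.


MTBM = 1316
MDT = 94
MTBM + MDT = 1410
Ao = 1316 / 1410
Ao = 0.9333

0.9333


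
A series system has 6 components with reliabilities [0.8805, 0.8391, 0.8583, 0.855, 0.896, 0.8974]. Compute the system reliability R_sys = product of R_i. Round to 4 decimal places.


Components: [0.8805, 0.8391, 0.8583, 0.855, 0.896, 0.8974]
After component 1 (R=0.8805): product = 0.8805
After component 2 (R=0.8391): product = 0.7388
After component 3 (R=0.8583): product = 0.6341
After component 4 (R=0.855): product = 0.5422
After component 5 (R=0.896): product = 0.4858
After component 6 (R=0.8974): product = 0.436
R_sys = 0.436

0.436


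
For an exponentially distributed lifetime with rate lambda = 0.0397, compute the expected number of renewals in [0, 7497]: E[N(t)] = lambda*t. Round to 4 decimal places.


lambda = 0.0397
t = 7497
E[N(t)] = lambda * t
E[N(t)] = 0.0397 * 7497
E[N(t)] = 297.6309

297.6309


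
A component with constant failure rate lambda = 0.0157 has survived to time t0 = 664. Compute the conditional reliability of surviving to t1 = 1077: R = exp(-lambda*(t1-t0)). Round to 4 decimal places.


lambda = 0.0157
t0 = 664, t1 = 1077
t1 - t0 = 413
lambda * (t1-t0) = 0.0157 * 413 = 6.4841
R = exp(-6.4841)
R = 0.0015

0.0015


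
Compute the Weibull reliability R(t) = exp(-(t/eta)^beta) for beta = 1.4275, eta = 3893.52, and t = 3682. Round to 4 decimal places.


beta = 1.4275, eta = 3893.52, t = 3682
t/eta = 3682 / 3893.52 = 0.9457
(t/eta)^beta = 0.9457^1.4275 = 0.9234
R(t) = exp(-0.9234)
R(t) = 0.3972

0.3972


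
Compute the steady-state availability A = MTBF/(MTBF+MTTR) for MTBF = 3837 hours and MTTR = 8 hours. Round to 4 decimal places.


MTBF = 3837
MTTR = 8
MTBF + MTTR = 3845
A = 3837 / 3845
A = 0.9979

0.9979


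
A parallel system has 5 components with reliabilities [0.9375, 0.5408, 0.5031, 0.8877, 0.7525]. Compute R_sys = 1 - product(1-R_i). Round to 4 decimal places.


Components: [0.9375, 0.5408, 0.5031, 0.8877, 0.7525]
(1 - 0.9375) = 0.0625, running product = 0.0625
(1 - 0.5408) = 0.4592, running product = 0.0287
(1 - 0.5031) = 0.4969, running product = 0.0143
(1 - 0.8877) = 0.1123, running product = 0.0016
(1 - 0.7525) = 0.2475, running product = 0.0004
Product of (1-R_i) = 0.0004
R_sys = 1 - 0.0004 = 0.9996

0.9996


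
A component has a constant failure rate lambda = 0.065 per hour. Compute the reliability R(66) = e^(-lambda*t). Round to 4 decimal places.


lambda = 0.065
t = 66
lambda * t = 4.29
R(t) = e^(-4.29)
R(t) = 0.0137

0.0137


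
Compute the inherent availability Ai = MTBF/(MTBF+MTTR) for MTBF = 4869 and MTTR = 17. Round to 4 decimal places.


MTBF = 4869
MTTR = 17
MTBF + MTTR = 4886
Ai = 4869 / 4886
Ai = 0.9965

0.9965


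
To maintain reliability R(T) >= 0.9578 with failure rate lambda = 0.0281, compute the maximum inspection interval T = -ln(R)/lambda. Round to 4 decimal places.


R_target = 0.9578
lambda = 0.0281
-ln(0.9578) = 0.0431
T = 0.0431 / 0.0281
T = 1.5344

1.5344


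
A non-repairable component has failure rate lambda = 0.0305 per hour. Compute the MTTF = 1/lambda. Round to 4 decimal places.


lambda = 0.0305
MTTF = 1 / 0.0305
MTTF = 32.7869

32.7869


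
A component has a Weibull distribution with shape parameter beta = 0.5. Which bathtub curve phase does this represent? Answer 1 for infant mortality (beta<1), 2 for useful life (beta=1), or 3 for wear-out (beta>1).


beta = 0.5
Compare beta to 1:
beta < 1 => infant mortality (phase 1)
beta = 1 => useful life (phase 2)
beta > 1 => wear-out (phase 3)
Since beta = 0.5, this is infant mortality (decreasing failure rate)
Phase = 1

1


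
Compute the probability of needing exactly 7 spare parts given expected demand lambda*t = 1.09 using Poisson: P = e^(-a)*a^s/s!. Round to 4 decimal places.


a = 1.09, s = 7
e^(-a) = e^(-1.09) = 0.3362
a^s = 1.09^7 = 1.828
s! = 5040
P = 0.3362 * 1.828 / 5040
P = 0.0001

0.0001


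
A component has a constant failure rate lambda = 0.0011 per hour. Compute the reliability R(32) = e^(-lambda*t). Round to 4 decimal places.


lambda = 0.0011
t = 32
lambda * t = 0.0352
R(t) = e^(-0.0352)
R(t) = 0.9654

0.9654


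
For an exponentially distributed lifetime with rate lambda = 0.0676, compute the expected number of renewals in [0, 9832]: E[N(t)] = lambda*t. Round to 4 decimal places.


lambda = 0.0676
t = 9832
E[N(t)] = lambda * t
E[N(t)] = 0.0676 * 9832
E[N(t)] = 664.6432

664.6432


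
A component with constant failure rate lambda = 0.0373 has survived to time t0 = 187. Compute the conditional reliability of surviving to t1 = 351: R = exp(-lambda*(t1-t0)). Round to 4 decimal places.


lambda = 0.0373
t0 = 187, t1 = 351
t1 - t0 = 164
lambda * (t1-t0) = 0.0373 * 164 = 6.1172
R = exp(-6.1172)
R = 0.0022

0.0022


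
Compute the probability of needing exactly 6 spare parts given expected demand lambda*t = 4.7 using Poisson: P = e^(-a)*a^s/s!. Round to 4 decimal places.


a = 4.7, s = 6
e^(-a) = e^(-4.7) = 0.0091
a^s = 4.7^6 = 10779.2153
s! = 720
P = 0.0091 * 10779.2153 / 720
P = 0.1362

0.1362


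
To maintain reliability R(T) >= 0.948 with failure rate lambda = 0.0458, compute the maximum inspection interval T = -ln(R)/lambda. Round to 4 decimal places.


R_target = 0.948
lambda = 0.0458
-ln(0.948) = 0.0534
T = 0.0534 / 0.0458
T = 1.166

1.166


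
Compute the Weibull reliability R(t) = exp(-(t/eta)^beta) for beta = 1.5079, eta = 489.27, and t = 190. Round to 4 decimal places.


beta = 1.5079, eta = 489.27, t = 190
t/eta = 190 / 489.27 = 0.3883
(t/eta)^beta = 0.3883^1.5079 = 0.2402
R(t) = exp(-0.2402)
R(t) = 0.7865

0.7865


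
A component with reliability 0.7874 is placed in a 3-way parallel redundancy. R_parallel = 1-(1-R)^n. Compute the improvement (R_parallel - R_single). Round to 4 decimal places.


R_single = 0.7874, n = 3
1 - R_single = 0.2126
(1 - R_single)^n = 0.2126^3 = 0.0096
R_parallel = 1 - 0.0096 = 0.9904
Improvement = 0.9904 - 0.7874
Improvement = 0.203

0.203


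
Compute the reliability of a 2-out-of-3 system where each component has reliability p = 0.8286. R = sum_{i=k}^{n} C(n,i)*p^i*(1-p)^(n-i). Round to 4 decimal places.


k = 2, n = 3, p = 0.8286
i=2: C(3,2)=3 * 0.8286^2 * 0.1714^1 = 0.353
i=3: C(3,3)=1 * 0.8286^3 * 0.1714^0 = 0.5689
R = sum of terms = 0.9219

0.9219


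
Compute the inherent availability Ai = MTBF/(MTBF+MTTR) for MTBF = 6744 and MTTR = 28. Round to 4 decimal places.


MTBF = 6744
MTTR = 28
MTBF + MTTR = 6772
Ai = 6744 / 6772
Ai = 0.9959

0.9959


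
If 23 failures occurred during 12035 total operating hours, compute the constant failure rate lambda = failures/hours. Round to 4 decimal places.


failures = 23
total_hours = 12035
lambda = 23 / 12035
lambda = 0.0019

0.0019


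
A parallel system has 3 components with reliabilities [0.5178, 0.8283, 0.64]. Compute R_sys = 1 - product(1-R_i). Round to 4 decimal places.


Components: [0.5178, 0.8283, 0.64]
(1 - 0.5178) = 0.4822, running product = 0.4822
(1 - 0.8283) = 0.1717, running product = 0.0828
(1 - 0.64) = 0.36, running product = 0.0298
Product of (1-R_i) = 0.0298
R_sys = 1 - 0.0298 = 0.9702

0.9702


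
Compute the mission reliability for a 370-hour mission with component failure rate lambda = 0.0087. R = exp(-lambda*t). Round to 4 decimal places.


lambda = 0.0087
mission_time = 370
lambda * t = 0.0087 * 370 = 3.219
R = exp(-3.219)
R = 0.04

0.04


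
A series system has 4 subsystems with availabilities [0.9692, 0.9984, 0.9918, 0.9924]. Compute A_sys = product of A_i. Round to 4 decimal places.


Subsystems: [0.9692, 0.9984, 0.9918, 0.9924]
After subsystem 1 (A=0.9692): product = 0.9692
After subsystem 2 (A=0.9984): product = 0.9676
After subsystem 3 (A=0.9918): product = 0.9597
After subsystem 4 (A=0.9924): product = 0.9524
A_sys = 0.9524

0.9524


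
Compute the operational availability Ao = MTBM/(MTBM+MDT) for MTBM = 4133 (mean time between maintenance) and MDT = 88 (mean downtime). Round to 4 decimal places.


MTBM = 4133
MDT = 88
MTBM + MDT = 4221
Ao = 4133 / 4221
Ao = 0.9792

0.9792


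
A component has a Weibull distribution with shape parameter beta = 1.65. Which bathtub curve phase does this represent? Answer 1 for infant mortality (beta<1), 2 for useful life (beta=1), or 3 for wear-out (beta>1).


beta = 1.65
Compare beta to 1:
beta < 1 => infant mortality (phase 1)
beta = 1 => useful life (phase 2)
beta > 1 => wear-out (phase 3)
Since beta = 1.65, this is wear-out (increasing failure rate)
Phase = 3

3


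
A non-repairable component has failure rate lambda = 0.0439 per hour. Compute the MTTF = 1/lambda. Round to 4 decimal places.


lambda = 0.0439
MTTF = 1 / 0.0439
MTTF = 22.779

22.779


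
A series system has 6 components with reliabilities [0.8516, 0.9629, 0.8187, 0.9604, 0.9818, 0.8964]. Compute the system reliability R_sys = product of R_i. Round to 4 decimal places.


Components: [0.8516, 0.9629, 0.8187, 0.9604, 0.9818, 0.8964]
After component 1 (R=0.8516): product = 0.8516
After component 2 (R=0.9629): product = 0.82
After component 3 (R=0.8187): product = 0.6713
After component 4 (R=0.9604): product = 0.6448
After component 5 (R=0.9818): product = 0.633
After component 6 (R=0.8964): product = 0.5674
R_sys = 0.5674

0.5674


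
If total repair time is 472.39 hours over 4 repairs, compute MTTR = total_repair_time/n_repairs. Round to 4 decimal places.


total_repair_time = 472.39
n_repairs = 4
MTTR = 472.39 / 4
MTTR = 118.0975

118.0975


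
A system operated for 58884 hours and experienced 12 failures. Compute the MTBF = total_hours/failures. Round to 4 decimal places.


total_hours = 58884
failures = 12
MTBF = 58884 / 12
MTBF = 4907.0

4907.0


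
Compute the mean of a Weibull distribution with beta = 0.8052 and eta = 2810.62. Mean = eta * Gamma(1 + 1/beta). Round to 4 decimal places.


beta = 0.8052, eta = 2810.62
1/beta = 1.2419
1 + 1/beta = 2.2419
Gamma(2.2419) = 1.1278
Mean = 2810.62 * 1.1278
Mean = 3169.8146

3169.8146


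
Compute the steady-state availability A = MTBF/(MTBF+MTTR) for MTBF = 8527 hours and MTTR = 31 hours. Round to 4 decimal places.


MTBF = 8527
MTTR = 31
MTBF + MTTR = 8558
A = 8527 / 8558
A = 0.9964

0.9964


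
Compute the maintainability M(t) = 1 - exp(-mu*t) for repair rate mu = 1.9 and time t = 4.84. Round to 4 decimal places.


mu = 1.9, t = 4.84
mu * t = 1.9 * 4.84 = 9.196
exp(-9.196) = 0.0001
M(t) = 1 - 0.0001
M(t) = 0.9999

0.9999


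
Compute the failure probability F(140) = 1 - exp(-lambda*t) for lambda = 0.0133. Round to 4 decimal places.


lambda = 0.0133, t = 140
lambda * t = 1.862
exp(-1.862) = 0.1554
F(t) = 1 - 0.1554
F(t) = 0.8446

0.8446


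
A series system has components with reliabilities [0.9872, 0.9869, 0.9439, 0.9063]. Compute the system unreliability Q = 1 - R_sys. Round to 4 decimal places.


Components: [0.9872, 0.9869, 0.9439, 0.9063]
After component 1: product = 0.9872
After component 2: product = 0.9743
After component 3: product = 0.9196
After component 4: product = 0.8334
R_sys = 0.8334
Q = 1 - 0.8334 = 0.1666

0.1666


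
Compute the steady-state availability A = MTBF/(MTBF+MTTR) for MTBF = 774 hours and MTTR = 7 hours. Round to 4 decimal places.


MTBF = 774
MTTR = 7
MTBF + MTTR = 781
A = 774 / 781
A = 0.991

0.991


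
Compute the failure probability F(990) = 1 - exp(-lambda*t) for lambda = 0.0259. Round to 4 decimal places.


lambda = 0.0259, t = 990
lambda * t = 25.641
exp(-25.641) = 0.0
F(t) = 1 - 0.0
F(t) = 1.0

1.0


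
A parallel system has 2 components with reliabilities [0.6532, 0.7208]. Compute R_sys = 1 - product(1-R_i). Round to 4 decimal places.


Components: [0.6532, 0.7208]
(1 - 0.6532) = 0.3468, running product = 0.3468
(1 - 0.7208) = 0.2792, running product = 0.0968
Product of (1-R_i) = 0.0968
R_sys = 1 - 0.0968 = 0.9032

0.9032


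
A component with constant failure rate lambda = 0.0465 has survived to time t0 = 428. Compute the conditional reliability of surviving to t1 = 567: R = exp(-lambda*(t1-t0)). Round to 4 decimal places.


lambda = 0.0465
t0 = 428, t1 = 567
t1 - t0 = 139
lambda * (t1-t0) = 0.0465 * 139 = 6.4635
R = exp(-6.4635)
R = 0.0016

0.0016


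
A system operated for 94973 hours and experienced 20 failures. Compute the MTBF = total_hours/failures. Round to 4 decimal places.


total_hours = 94973
failures = 20
MTBF = 94973 / 20
MTBF = 4748.65

4748.65


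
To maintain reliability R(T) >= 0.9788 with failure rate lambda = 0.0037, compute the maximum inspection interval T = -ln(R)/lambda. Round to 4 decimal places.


R_target = 0.9788
lambda = 0.0037
-ln(0.9788) = 0.0214
T = 0.0214 / 0.0037
T = 5.7913

5.7913


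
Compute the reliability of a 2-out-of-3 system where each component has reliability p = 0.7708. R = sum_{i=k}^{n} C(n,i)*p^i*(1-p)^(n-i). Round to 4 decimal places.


k = 2, n = 3, p = 0.7708
i=2: C(3,2)=3 * 0.7708^2 * 0.2292^1 = 0.4085
i=3: C(3,3)=1 * 0.7708^3 * 0.2292^0 = 0.458
R = sum of terms = 0.8665

0.8665
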